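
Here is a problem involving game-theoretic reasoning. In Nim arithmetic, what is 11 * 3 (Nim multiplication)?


Nim multiplication is bilinear over XOR: (u XOR v) * w = (u*w) XOR (v*w).
So we split each operand into its bit components and XOR the pairwise Nim products.
11 = 1 + 2 + 8 (as XOR of powers of 2).
3 = 1 + 2 (as XOR of powers of 2).
Using the standard Nim-product table on single bits:
  2*2 = 3,   2*4 = 8,   2*8 = 12,
  4*4 = 6,   4*8 = 11,  8*8 = 13,
and  1*x = x (identity), k*l = l*k (commutative).
Pairwise Nim products:
  1 * 1 = 1
  1 * 2 = 2
  2 * 1 = 2
  2 * 2 = 3
  8 * 1 = 8
  8 * 2 = 12
XOR them: 1 XOR 2 XOR 2 XOR 3 XOR 8 XOR 12 = 6.
Result: 11 * 3 = 6 (in Nim).

6


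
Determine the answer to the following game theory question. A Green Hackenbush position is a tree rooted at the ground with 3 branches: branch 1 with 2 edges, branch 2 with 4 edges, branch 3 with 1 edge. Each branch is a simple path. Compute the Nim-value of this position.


The tree has 3 branches from the ground vertex.
In Green Hackenbush, the Nim-value of a simple path of length k is k.
Branch 1: length 2, Nim-value = 2
Branch 2: length 4, Nim-value = 4
Branch 3: length 1, Nim-value = 1
Total Nim-value = XOR of all branch values:
0 XOR 2 = 2
2 XOR 4 = 6
6 XOR 1 = 7
Nim-value of the tree = 7

7


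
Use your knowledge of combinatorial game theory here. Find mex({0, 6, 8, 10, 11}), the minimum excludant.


Set = {0, 6, 8, 10, 11}
0 is in the set.
1 is NOT in the set. This is the mex.
mex = 1

1


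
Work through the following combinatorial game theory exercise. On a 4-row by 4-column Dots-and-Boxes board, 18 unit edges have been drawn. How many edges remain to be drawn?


Grid: 4 x 4 boxes, i.e. 5 rows and 5 columns of dots.
Horizontal edges: (rows + 1) * cols = 5 * 4 = 20
Vertical edges: rows * (cols + 1) = 4 * 5 = 20
Total edges: 20 + 20 = 40
Edges drawn: 18
Remaining: 40 - 18 = 22

22


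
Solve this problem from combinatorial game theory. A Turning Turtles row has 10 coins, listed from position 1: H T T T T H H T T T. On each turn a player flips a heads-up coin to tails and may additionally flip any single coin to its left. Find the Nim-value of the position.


Coins: H T T T T H H T T T
Key fact: a single head at position k behaves exactly like a Nim heap of size k (turning it to T and optionally flipping a coin at j < k corresponds to moving the heap from k to j, or to 0), and heads combine as a disjunctive sum (two heads at the same place would cancel, matching j XOR j = 0). So the Nim-value is the XOR of the 1-indexed positions of the heads.
Face-up positions (1-indexed): [1, 6, 7]
XOR 0 with 1: 0 XOR 1 = 1
XOR 1 with 6: 1 XOR 6 = 7
XOR 7 with 7: 7 XOR 7 = 0
Nim-value = 0

0


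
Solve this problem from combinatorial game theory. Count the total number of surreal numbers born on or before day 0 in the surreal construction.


Day 0: {|} = 0 is born. Count = 1.
Day n: the number of surreal numbers born by day n is 2^(n+1) - 1.
By day 0: 2^1 - 1 = 1
By day 0: 1 surreal numbers.

1


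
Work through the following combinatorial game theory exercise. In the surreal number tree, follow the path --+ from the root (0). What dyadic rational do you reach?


Sign expansion: --+
Rule: track bounds (lo, hi), initially (-inf, +inf). On '+', the current value becomes lo and we move to the simplest number in (value, hi): value + 1 if hi = +inf, otherwise the midpoint (value + hi)/2. On '-', the current value becomes hi and we move to value - 1 if lo = -inf, otherwise the midpoint (lo + value)/2.
Start at 0.
Step 1: sign = -, move left. Bounds: (-inf, 0). Value = -1
Step 2: sign = -, move left. Bounds: (-inf, -1). Value = -2
Step 3: sign = +, move right. Bounds: (-2, -1). Value = -3/2
The surreal number with sign expansion --+ is -3/2.

-3/2


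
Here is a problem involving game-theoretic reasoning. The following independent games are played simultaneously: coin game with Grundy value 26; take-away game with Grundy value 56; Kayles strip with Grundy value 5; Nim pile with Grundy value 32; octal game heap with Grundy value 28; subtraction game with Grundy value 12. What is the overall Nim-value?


By the Sprague-Grundy theorem, the Grundy value of a sum of games is the XOR of individual Grundy values.
coin game: Grundy value = 26. Running XOR: 0 XOR 26 = 26
take-away game: Grundy value = 56. Running XOR: 26 XOR 56 = 34
Kayles strip: Grundy value = 5. Running XOR: 34 XOR 5 = 39
Nim pile: Grundy value = 32. Running XOR: 39 XOR 32 = 7
octal game heap: Grundy value = 28. Running XOR: 7 XOR 28 = 27
subtraction game: Grundy value = 12. Running XOR: 27 XOR 12 = 23
The combined Grundy value is 23.

23


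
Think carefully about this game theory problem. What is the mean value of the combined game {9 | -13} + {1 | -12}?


G1 = {9 | -13}, G2 = {1 | -12}
Each is a switch {a | b} with numbers a > b; its mean value is (a + b)/2, and mean value is additive over game sums: m(G1 + G2) = m(G1) + m(G2).
Mean of G1 = (9 + (-13))/2 = -4/2 = -2
Mean of G2 = (1 + (-12))/2 = -11/2 = -11/2
Mean of G1 + G2 = -2 + -11/2 = -15/2

-15/2


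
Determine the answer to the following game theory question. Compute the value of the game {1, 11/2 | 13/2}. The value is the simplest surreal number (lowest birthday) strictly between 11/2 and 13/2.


Left options: {1, 11/2}, max = 11/2
Right options: {13/2}, min = 13/2
All options are numbers and max(Left) < min(Right), so by the simplicity theorem the value is the simplest (earliest-born) number strictly between 11/2 and 13/2.
The only integer strictly between 11/2 and 13/2 is 6.
No non-integer in the interval can be simpler: if x is a non-integer in the interval, then floor(x) or ceil(x) also lies in the interval (the interval contains an integer), and both are proper prefixes of x's sign expansion, i.e. born earlier. So the game value is 6.
Game value = 6

6


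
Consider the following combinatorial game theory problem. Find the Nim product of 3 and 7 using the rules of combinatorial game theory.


Nim multiplication is bilinear over XOR: (u XOR v) * w = (u*w) XOR (v*w).
So we split each operand into its bit components and XOR the pairwise Nim products.
3 = 1 + 2 (as XOR of powers of 2).
7 = 1 + 2 + 4 (as XOR of powers of 2).
Using the standard Nim-product table on single bits:
  2*2 = 3,   2*4 = 8,   2*8 = 12,
  4*4 = 6,   4*8 = 11,  8*8 = 13,
and  1*x = x (identity), k*l = l*k (commutative).
Pairwise Nim products:
  1 * 1 = 1
  1 * 2 = 2
  1 * 4 = 4
  2 * 1 = 2
  2 * 2 = 3
  2 * 4 = 8
XOR them: 1 XOR 2 XOR 4 XOR 2 XOR 3 XOR 8 = 14.
Result: 3 * 7 = 14 (in Nim).

14


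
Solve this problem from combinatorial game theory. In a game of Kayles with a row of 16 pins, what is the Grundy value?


Kayles: a move removes 1 or 2 adjacent pins from a contiguous row.
Removing pins from a row of k leaves two independent rows (a, b) with a + b = k - 1 (one pin) or a + b = k - 2 (two pins); an end removal gives a = 0.
By Sprague-Grundy, G(k) = mex{ G(a) XOR G(b) } over all these splits. G(0) = 0.
G(1): splits (0,0):0^0=0 -> mex({0}) = 1
G(2): splits (0,1):0^1=1 (0,0):0^0=0 -> mex({0, 1}) = 2
G(3): splits (0,2):0^2=2 (1,1):1^1=0 (0,1):0^1=1 -> mex({0, 1, 2}) = 3
G(4): splits (0,3):0^3=3 (1,2):1^2=3 (0,2):0^2=2 (1,1):1^1=0 -> mex({0, 2, 3}) = 1
G(5): splits (0,4):0^1=1 (1,3):1^3=2 (2,2):2^2=0 (0,3):0^3=3 (1,2):1^2=3 -> mex({0, 1, 2, 3}) = 4
G(6) = mex({0, 1, 2, 4}) = 3
G(7) = mex({0, 1, 3, 4, 5}) = 2
G(8) = mex({0, 2, 3, 5, 6}) = 1
G(9) = mex({0, 1, 2, 3, 6, 7}) = 4
G(10) = mex({0, 1, 3, 4, 5, 7}) = 2
G(11) = mex({0, 1, 2, 3, 4, 5}) = 6
G(12) = mex({0, 1, 2, 3, 5, 6, 7}) = 4
G(13) = mex({0, 2, 3, 4, 6, 7}) = 1
G(14) = mex({0, 1, 4, 5, 6, 7}) = 2
G(15) = mex({0, 1, 2, 3, 4, 5, 6}) = 7
G(16) = mex({0, 2, 3, 5, 6, 7}) = 1
Therefore G(16) = 1.

1


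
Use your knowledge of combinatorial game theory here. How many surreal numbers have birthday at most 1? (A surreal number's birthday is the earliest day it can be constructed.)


Day 0: {|} = 0 is born. Count = 1.
Day n: the number of surreal numbers born by day n is 2^(n+1) - 1.
By day 0: 2^1 - 1 = 1
By day 1: 2^2 - 1 = 3
By day 1: 3 surreal numbers.

3


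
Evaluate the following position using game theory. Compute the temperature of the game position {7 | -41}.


The game is {7 | -41}, a switch {a | b} with numbers a > b.
Cooling {a | b} by t gives {a - t | b + t}, which stops being hot when a - t = b + t, i.e. at t = (a - b)/2. So the temperature of a switch is (a - b)/2.
Temperature = (Left option - Right option) / 2
= (7 - (-41)) / 2
= 48 / 2
= 24

24


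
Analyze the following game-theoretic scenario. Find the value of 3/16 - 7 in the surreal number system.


x = 3/16, y = 7
Converting to common denominator: 16
x = 3/16, y = 112/16
x - y = 3/16 - 7 = -109/16

-109/16


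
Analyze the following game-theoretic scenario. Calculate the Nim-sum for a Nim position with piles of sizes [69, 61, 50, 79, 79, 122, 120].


We need the XOR (exclusive or) of all pile sizes.
After XOR-ing pile 1 (size 69): 0 XOR 69 = 69
After XOR-ing pile 2 (size 61): 69 XOR 61 = 120
After XOR-ing pile 3 (size 50): 120 XOR 50 = 74
After XOR-ing pile 4 (size 79): 74 XOR 79 = 5
After XOR-ing pile 5 (size 79): 5 XOR 79 = 74
After XOR-ing pile 6 (size 122): 74 XOR 122 = 48
After XOR-ing pile 7 (size 120): 48 XOR 120 = 72
The Nim-value of this position is 72.

72


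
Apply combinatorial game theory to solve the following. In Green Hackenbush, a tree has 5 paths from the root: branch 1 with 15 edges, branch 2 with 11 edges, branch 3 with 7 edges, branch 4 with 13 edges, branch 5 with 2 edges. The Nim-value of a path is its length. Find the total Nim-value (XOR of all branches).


The tree has 5 branches from the ground vertex.
In Green Hackenbush, the Nim-value of a simple path of length k is k.
Branch 1: length 15, Nim-value = 15
Branch 2: length 11, Nim-value = 11
Branch 3: length 7, Nim-value = 7
Branch 4: length 13, Nim-value = 13
Branch 5: length 2, Nim-value = 2
Total Nim-value = XOR of all branch values:
0 XOR 15 = 15
15 XOR 11 = 4
4 XOR 7 = 3
3 XOR 13 = 14
14 XOR 2 = 12
Nim-value of the tree = 12

12


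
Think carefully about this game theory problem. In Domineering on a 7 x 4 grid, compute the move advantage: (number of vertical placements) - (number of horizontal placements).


Board is 7 x 4 (rows x cols).
Left (vertical) placements: (rows-1) * cols = 6 * 4 = 24
Right (horizontal) placements: rows * (cols-1) = 7 * 3 = 21
Advantage = Left - Right = 24 - 21 = 3

3


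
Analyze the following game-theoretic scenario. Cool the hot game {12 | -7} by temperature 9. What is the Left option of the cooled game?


Original game: {12 | -7} (a switch {a | b} with a > b).
Cooling by t (for t below the temperature (a - b)/2 = 19/2) taxes each move by t: {a | b} cooled by t is {a - t | b + t}.
Cooling amount: t = 9
Cooled Left option: 12 - 9 = 3
Cooled Right option: -7 + 9 = 2
Cooled game: {3 | 2}
Left option = 3

3


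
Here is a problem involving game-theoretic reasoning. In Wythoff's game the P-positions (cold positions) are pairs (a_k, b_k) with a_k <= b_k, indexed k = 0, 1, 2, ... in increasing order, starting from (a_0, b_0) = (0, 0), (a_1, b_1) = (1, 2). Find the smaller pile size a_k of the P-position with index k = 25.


By Wythoff's theorem, a_k = floor(k * phi) and b_k = floor(k * phi^2) = a_k + k, where phi = (1 + sqrt(5))/2 is the golden ratio.
phi = (1 + sqrt(5))/2 = 1.618034
k = 25
k * phi = 25 * 1.618034 = 40.450850
a_25 = floor(k * phi) = 40

40


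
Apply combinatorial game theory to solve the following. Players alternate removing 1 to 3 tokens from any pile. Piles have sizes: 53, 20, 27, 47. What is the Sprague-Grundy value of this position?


Subtraction set: {1, 2, 3}
For this subtraction set, G(n) = n mod 4 (period = max + 1 = 4).
Pile 1 (size 53): G(53) = 53 mod 4 = 1
Pile 2 (size 20): G(20) = 20 mod 4 = 0
Pile 3 (size 27): G(27) = 27 mod 4 = 3
Pile 4 (size 47): G(47) = 47 mod 4 = 3
Total Grundy value = XOR of all: 1 XOR 0 XOR 3 XOR 3 = 1

1


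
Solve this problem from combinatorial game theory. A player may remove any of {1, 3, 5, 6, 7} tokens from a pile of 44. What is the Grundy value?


The subtraction set is S = {1, 3, 5, 6, 7}.
G(k) = mex{ G(k - s) : s in S, s <= k }. We compute iteratively: G(0) = 0.
G(1) = mex({0}) = 1
G(2) = mex({1}) = 0
G(3) = mex({0}) = 1
G(4) = mex({1}) = 0
G(5) = mex({0}) = 1
G(6) = mex({0, 1}) = 2
G(7) = mex({0, 1, 2}) = 3
G(8) = mex({0, 1, 3}) = 2
G(9) = mex({0, 1, 2}) = 3
G(10) = mex({0, 1, 3}) = 2
G(11) = mex({0, 1, 2}) = 3
G(12) = mex({1, 2, 3}) = 0
G(13) = mex({0, 2, 3}) = 1
G(14) = mex({1, 2, 3}) = 0
G(15) = mex({0, 2, 3}) = 1
G(16) = mex({1, 2, 3}) = 0
G(17) = mex({0, 2, 3}) = 1
G(18) = mex({0, 1, 3}) = 2
Observe that G(12)..G(18) = 0, 1, 0, 1, 0, 1, 2 repeats G(0)..G(6) = 0, 1, 0, 1, 0, 1, 2.
For k >= max(S) = 7, G(k) is determined by the previous 7 values G(k-7)..G(k-1); a window of 7 consecutive values has recurred shifted by 12, so by induction G(k + 12) = G(k) for all k >= 0: the sequence is periodic from the start with period 12.
One period: G(0..11) = 0, 1, 0, 1, 0, 1, 2, 3, 2, 3, 2, 3.
44 mod 12 = 8, so G(44) = G(8) = 2.

2


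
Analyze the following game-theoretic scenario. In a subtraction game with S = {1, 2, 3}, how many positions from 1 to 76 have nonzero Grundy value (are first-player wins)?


Subtraction set S = {1, 2, 3}, so G(n) = n mod 4.
G(n) = 0 when n is a multiple of 4.
Multiples of 4 in [1, 76]: 19
N-positions (nonzero Grundy) = 76 - 19 = 57

57


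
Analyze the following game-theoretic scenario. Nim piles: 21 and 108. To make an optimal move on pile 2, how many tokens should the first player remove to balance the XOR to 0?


Piles: 21 and 108
Current XOR: 21 XOR 108 = 121 (non-zero, so this is an N-position).
To make the XOR zero, we need to find a move that balances the piles.
For pile 2 (size 108): target = 108 XOR 121 = 21
We reduce pile 2 from 108 to 21.
Tokens removed: 108 - 21 = 87
Verification: 21 XOR 21 = 0

87


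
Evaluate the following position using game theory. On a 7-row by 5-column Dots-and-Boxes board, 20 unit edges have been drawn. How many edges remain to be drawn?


Grid: 7 x 5 boxes, i.e. 8 rows and 6 columns of dots.
Horizontal edges: (rows + 1) * cols = 8 * 5 = 40
Vertical edges: rows * (cols + 1) = 7 * 6 = 42
Total edges: 40 + 42 = 82
Edges drawn: 20
Remaining: 82 - 20 = 62

62


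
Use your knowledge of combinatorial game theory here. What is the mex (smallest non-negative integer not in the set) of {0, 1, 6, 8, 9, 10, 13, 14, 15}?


Set = {0, 1, 6, 8, 9, 10, 13, 14, 15}
0 is in the set.
1 is in the set.
2 is NOT in the set. This is the mex.
mex = 2

2


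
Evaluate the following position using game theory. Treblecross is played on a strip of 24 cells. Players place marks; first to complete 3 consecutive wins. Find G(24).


Treblecross: place X on empty cells; 3-in-a-row wins.
Playing within two cells of an existing X lets the opponent win at once, so sensible play treats the cells i-2..i+2 around each X as dead. The player left with no safe cell loses, so this is a normal-play take-away game on strips of safe cells.
Placing X at cell i (0-indexed) of a strip of k safe cells leaves independent strips of sizes max(0, i-2) and max(0, k-i-3). Hence G(k) = mex{ G(max(0,i-2)) XOR G(max(0,k-i-3)) : 0 <= i < k }, with G(0) = 0.
G(1): splits (0,0):0^0=0 -> mex({0}) = 1
G(2): splits (0,0):0^0=0 -> mex({0}) = 1
G(3): splits (0,0):0^0=0 -> mex({0}) = 1
G(4): splits (0,1):0^1=1 (0,0):0^0=0 -> mex({0, 1}) = 2
G(5): splits (0,2):0^1=1 (0,1):0^1=1 (0,0):0^0=0 -> mex({0, 1}) = 2
G(6) = mex({1}) = 0
G(7) = mex({0, 1, 2}) = 3
G(8) = mex({0, 1, 2}) = 3
G(9) = mex({0, 2}) = 1
G(10) = mex({0, 2, 3}) = 1
G(11) = mex({0, 3}) = 1
G(12) = mex({1, 3}) = 0
G(13) = mex({0, 1, 2, 3}) = 4
G(14) = mex({0, 1, 2}) = 3
G(15) = mex({0, 1, 2}) = 3
G(16) = mex({0, 1, 2, 4}) = 3
G(17) = mex({0, 1, 3, 4}) = 2
G(18) = mex({0, 1, 3, 4}) = 2
G(19) = mex({0, 1, 3, 5}) = 2
G(20) = mex({0, 1, 2, 3, 5}) = 4
G(21) = mex({0, 1, 2, 3, 5}) = 4
G(22) = mex({1, 2, 6}) = 0
G(23) = mex({0, 1, 2, 3, 4, 6}) = 5
G(24) = mex({0, 1, 2, 3, 4}) = 5
Therefore G(24) = 5.

5


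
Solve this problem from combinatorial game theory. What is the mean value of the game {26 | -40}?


Game = {26 | -40}, a switch {a | b} with numbers a > b.
Its thermograph has left wall a - t and right wall b + t, which meet at t = (a - b)/2, where both equal (a + b)/2. So the mast (mean value) is at (a + b)/2.
Mean = (26 + (-40))/2 = -14/2 = -7

-7


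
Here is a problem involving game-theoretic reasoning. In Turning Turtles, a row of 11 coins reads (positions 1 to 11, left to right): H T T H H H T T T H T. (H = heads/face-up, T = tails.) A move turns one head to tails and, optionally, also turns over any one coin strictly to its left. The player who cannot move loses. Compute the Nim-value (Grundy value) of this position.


Coins: H T T H H H T T T H T
Key fact: a single head at position k behaves exactly like a Nim heap of size k (turning it to T and optionally flipping a coin at j < k corresponds to moving the heap from k to j, or to 0), and heads combine as a disjunctive sum (two heads at the same place would cancel, matching j XOR j = 0). So the Nim-value is the XOR of the 1-indexed positions of the heads.
Face-up positions (1-indexed): [1, 4, 5, 6, 10]
XOR 0 with 1: 0 XOR 1 = 1
XOR 1 with 4: 1 XOR 4 = 5
XOR 5 with 5: 5 XOR 5 = 0
XOR 0 with 6: 0 XOR 6 = 6
XOR 6 with 10: 6 XOR 10 = 12
Nim-value = 12

12


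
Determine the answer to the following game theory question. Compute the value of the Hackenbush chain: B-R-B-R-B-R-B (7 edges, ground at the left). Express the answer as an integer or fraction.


Edges (from ground): B-R-B-R-B-R-B
By Berlekamp's sign-expansion rule, a Blue-Red Hackenbush stalk has the value of the surreal number whose sign sequence is the edge sequence with B -> + and R -> -.
Sign sequence: +-+-+-+
Trace the sign expansion in the surreal number tree, starting from 0:
Edge 1: B (sign +) -> bounds (0, +inf), value = 1
Edge 2: R (sign -) -> bounds (0, 1), value = 1/2
Edge 3: B (sign +) -> bounds (1/2, 1), value = 3/4
Edge 4: R (sign -) -> bounds (1/2, 3/4), value = 5/8
Edge 5: B (sign +) -> bounds (5/8, 3/4), value = 11/16
Edge 6: R (sign -) -> bounds (5/8, 11/16), value = 21/32
Edge 7: B (sign +) -> bounds (21/32, 11/16), value = 43/64
Game value = 43/64

43/64


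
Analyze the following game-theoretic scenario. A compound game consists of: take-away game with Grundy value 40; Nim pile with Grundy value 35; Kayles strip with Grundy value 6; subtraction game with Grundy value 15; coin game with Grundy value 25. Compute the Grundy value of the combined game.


By the Sprague-Grundy theorem, the Grundy value of a sum of games is the XOR of individual Grundy values.
take-away game: Grundy value = 40. Running XOR: 0 XOR 40 = 40
Nim pile: Grundy value = 35. Running XOR: 40 XOR 35 = 11
Kayles strip: Grundy value = 6. Running XOR: 11 XOR 6 = 13
subtraction game: Grundy value = 15. Running XOR: 13 XOR 15 = 2
coin game: Grundy value = 25. Running XOR: 2 XOR 25 = 27
The combined Grundy value is 27.

27


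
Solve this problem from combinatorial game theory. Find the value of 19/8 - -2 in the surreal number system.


x = 19/8, y = -2
Converting to common denominator: 8
x = 19/8, y = -16/8
x - y = 19/8 - -2 = 35/8

35/8


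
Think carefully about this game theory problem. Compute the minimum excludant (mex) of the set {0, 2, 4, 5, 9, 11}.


Set = {0, 2, 4, 5, 9, 11}
0 is in the set.
1 is NOT in the set. This is the mex.
mex = 1

1


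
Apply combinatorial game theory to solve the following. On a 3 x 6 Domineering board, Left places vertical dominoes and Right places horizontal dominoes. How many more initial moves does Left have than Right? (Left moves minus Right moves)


Board is 3 x 6 (rows x cols).
Left (vertical) placements: (rows-1) * cols = 2 * 6 = 12
Right (horizontal) placements: rows * (cols-1) = 3 * 5 = 15
Advantage = Left - Right = 12 - 15 = -3

-3


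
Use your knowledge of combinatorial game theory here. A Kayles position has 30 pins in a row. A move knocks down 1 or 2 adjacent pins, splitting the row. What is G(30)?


Kayles: a move removes 1 or 2 adjacent pins from a contiguous row.
Removing pins from a row of k leaves two independent rows (a, b) with a + b = k - 1 (one pin) or a + b = k - 2 (two pins); an end removal gives a = 0.
By Sprague-Grundy, G(k) = mex{ G(a) XOR G(b) } over all these splits. G(0) = 0.
G(1): splits (0,0):0^0=0 -> mex({0}) = 1
G(2): splits (0,1):0^1=1 (0,0):0^0=0 -> mex({0, 1}) = 2
G(3): splits (0,2):0^2=2 (1,1):1^1=0 (0,1):0^1=1 -> mex({0, 1, 2}) = 3
G(4): splits (0,3):0^3=3 (1,2):1^2=3 (0,2):0^2=2 (1,1):1^1=0 -> mex({0, 2, 3}) = 1
G(5): splits (0,4):0^1=1 (1,3):1^3=2 (2,2):2^2=0 (0,3):0^3=3 (1,2):1^2=3 -> mex({0, 1, 2, 3}) = 4
G(6) = mex({0, 1, 2, 4}) = 3
G(7) = mex({0, 1, 3, 4, 5}) = 2
G(8) = mex({0, 2, 3, 5, 6}) = 1
G(9) = mex({0, 1, 2, 3, 6, 7}) = 4
G(10) = mex({0, 1, 3, 4, 5, 7}) = 2
G(11) = mex({0, 1, 2, 3, 4, 5}) = 6
G(12) = mex({0, 1, 2, 3, 5, 6, 7}) = 4
G(13) = mex({0, 2, 3, 4, 6, 7}) = 1
G(14) = mex({0, 1, 4, 5, 6, 7}) = 2
G(15) = mex({0, 1, 2, 3, 4, 5, 6}) = 7
G(16) = mex({0, 2, 3, 5, 6, 7}) = 1
G(17) = mex({0, 1, 2, 3, 5, 6, 7}) = 4
G(18) = mex({0, 1, 2, 4, 5, 6}) = 3
G(19) = mex({0, 1, 3, 4, 5, 7}) = 2
G(20) = mex({0, 2, 3, 4, 5, 6, 7}) = 1
G(21) = mex({0, 1, 2, 3, 5, 6, 7}) = 4
G(22) = mex({0, 1, 2, 3, 4, 5, 7}) = 6
G(23) = mex({0, 1, 2, 3, 4, 5, 6}) = 7
G(24) = mex({0, 1, 2, 3, 5, 6, 7}) = 4
G(25) = mex({0, 2, 3, 4, 6, 7}) = 1
G(26) = mex({0, 1, 3, 4, 5, 6, 7}) = 2
G(27) = mex({0, 1, 2, 3, 4, 5, 6, 7}) = 8
G(28) = mex({0, 1, 2, 3, 4, 6, 7, 8}) = 5
G(29) = mex({0, 1, 2, 3, 5, 6, 7, 8, 9}) = 4
G(30) = mex({0, 1, 2, 3, 4, 5, 6, 9, 10}) = 7
Therefore G(30) = 7.

7


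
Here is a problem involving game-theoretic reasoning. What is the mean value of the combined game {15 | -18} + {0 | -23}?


G1 = {15 | -18}, G2 = {0 | -23}
Each is a switch {a | b} with numbers a > b; its mean value is (a + b)/2, and mean value is additive over game sums: m(G1 + G2) = m(G1) + m(G2).
Mean of G1 = (15 + (-18))/2 = -3/2 = -3/2
Mean of G2 = (0 + (-23))/2 = -23/2 = -23/2
Mean of G1 + G2 = -3/2 + -23/2 = -13

-13


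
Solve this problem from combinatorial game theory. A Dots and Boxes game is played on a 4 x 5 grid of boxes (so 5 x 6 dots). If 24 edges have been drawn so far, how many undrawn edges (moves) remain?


Grid: 4 x 5 boxes, i.e. 5 rows and 6 columns of dots.
Horizontal edges: (rows + 1) * cols = 5 * 5 = 25
Vertical edges: rows * (cols + 1) = 4 * 6 = 24
Total edges: 25 + 24 = 49
Edges drawn: 24
Remaining: 49 - 24 = 25

25


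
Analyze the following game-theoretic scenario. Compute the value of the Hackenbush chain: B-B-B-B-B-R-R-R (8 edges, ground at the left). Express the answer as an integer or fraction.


Edges (from ground): B-B-B-B-B-R-R-R
By Berlekamp's sign-expansion rule, a Blue-Red Hackenbush stalk has the value of the surreal number whose sign sequence is the edge sequence with B -> + and R -> -.
Sign sequence: +++++---
Trace the sign expansion in the surreal number tree, starting from 0:
Edge 1: B (sign +) -> bounds (0, +inf), value = 1
Edge 2: B (sign +) -> bounds (1, +inf), value = 2
Edge 3: B (sign +) -> bounds (2, +inf), value = 3
Edge 4: B (sign +) -> bounds (3, +inf), value = 4
Edge 5: B (sign +) -> bounds (4, +inf), value = 5
Edge 6: R (sign -) -> bounds (4, 5), value = 9/2
Edge 7: R (sign -) -> bounds (4, 9/2), value = 17/4
Edge 8: R (sign -) -> bounds (4, 17/4), value = 33/8
Game value = 33/8

33/8


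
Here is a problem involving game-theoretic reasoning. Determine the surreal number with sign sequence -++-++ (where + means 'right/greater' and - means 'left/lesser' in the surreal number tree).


Sign expansion: -++-++
Rule: track bounds (lo, hi), initially (-inf, +inf). On '+', the current value becomes lo and we move to the simplest number in (value, hi): value + 1 if hi = +inf, otherwise the midpoint (value + hi)/2. On '-', the current value becomes hi and we move to value - 1 if lo = -inf, otherwise the midpoint (lo + value)/2.
Start at 0.
Step 1: sign = -, move left. Bounds: (-inf, 0). Value = -1
Step 2: sign = +, move right. Bounds: (-1, 0). Value = -1/2
Step 3: sign = +, move right. Bounds: (-1/2, 0). Value = -1/4
Step 4: sign = -, move left. Bounds: (-1/2, -1/4). Value = -3/8
Step 5: sign = +, move right. Bounds: (-3/8, -1/4). Value = -5/16
Step 6: sign = +, move right. Bounds: (-5/16, -1/4). Value = -9/32
The surreal number with sign expansion -++-++ is -9/32.

-9/32


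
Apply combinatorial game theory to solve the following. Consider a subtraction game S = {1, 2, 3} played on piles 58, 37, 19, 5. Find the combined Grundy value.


Subtraction set: {1, 2, 3}
For this subtraction set, G(n) = n mod 4 (period = max + 1 = 4).
Pile 1 (size 58): G(58) = 58 mod 4 = 2
Pile 2 (size 37): G(37) = 37 mod 4 = 1
Pile 3 (size 19): G(19) = 19 mod 4 = 3
Pile 4 (size 5): G(5) = 5 mod 4 = 1
Total Grundy value = XOR of all: 2 XOR 1 XOR 3 XOR 1 = 1

1


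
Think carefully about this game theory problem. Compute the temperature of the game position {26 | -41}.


The game is {26 | -41}, a switch {a | b} with numbers a > b.
Cooling {a | b} by t gives {a - t | b + t}, which stops being hot when a - t = b + t, i.e. at t = (a - b)/2. So the temperature of a switch is (a - b)/2.
Temperature = (Left option - Right option) / 2
= (26 - (-41)) / 2
= 67 / 2
= 67/2

67/2


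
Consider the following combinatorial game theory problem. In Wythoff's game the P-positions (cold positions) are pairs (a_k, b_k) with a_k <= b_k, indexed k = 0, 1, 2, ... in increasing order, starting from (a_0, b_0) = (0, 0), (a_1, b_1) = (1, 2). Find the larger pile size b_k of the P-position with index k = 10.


By Wythoff's theorem, a_k = floor(k * phi) and b_k = floor(k * phi^2) = a_k + k, where phi = (1 + sqrt(5))/2 is the golden ratio.
phi = (1 + sqrt(5))/2 = 1.618034
phi^2 = phi + 1 = 2.618034
k = 10
k * phi^2 = 10 * 2.618034 = 26.180340
b_10 = floor(k * phi^2) = 26 (check: a_10 + k = 16 + 10 = 26)

26


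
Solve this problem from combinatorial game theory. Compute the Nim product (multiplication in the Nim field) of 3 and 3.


Nim multiplication is bilinear over XOR: (u XOR v) * w = (u*w) XOR (v*w).
So we split each operand into its bit components and XOR the pairwise Nim products.
3 = 1 + 2 (as XOR of powers of 2).
3 = 1 + 2 (as XOR of powers of 2).
Using the standard Nim-product table on single bits:
  2*2 = 3,   2*4 = 8,   2*8 = 12,
  4*4 = 6,   4*8 = 11,  8*8 = 13,
and  1*x = x (identity), k*l = l*k (commutative).
Pairwise Nim products:
  1 * 1 = 1
  1 * 2 = 2
  2 * 1 = 2
  2 * 2 = 3
XOR them: 1 XOR 2 XOR 2 XOR 3 = 2.
Result: 3 * 3 = 2 (in Nim).

2


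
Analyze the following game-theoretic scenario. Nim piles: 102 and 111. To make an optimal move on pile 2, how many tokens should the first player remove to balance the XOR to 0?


Piles: 102 and 111
Current XOR: 102 XOR 111 = 9 (non-zero, so this is an N-position).
To make the XOR zero, we need to find a move that balances the piles.
For pile 2 (size 111): target = 111 XOR 9 = 102
We reduce pile 2 from 111 to 102.
Tokens removed: 111 - 102 = 9
Verification: 102 XOR 102 = 0

9


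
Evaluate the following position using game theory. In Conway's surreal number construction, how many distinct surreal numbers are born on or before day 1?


Day 0: {|} = 0 is born. Count = 1.
Day n: the number of surreal numbers born by day n is 2^(n+1) - 1.
By day 0: 2^1 - 1 = 1
By day 1: 2^2 - 1 = 3
By day 1: 3 surreal numbers.

3


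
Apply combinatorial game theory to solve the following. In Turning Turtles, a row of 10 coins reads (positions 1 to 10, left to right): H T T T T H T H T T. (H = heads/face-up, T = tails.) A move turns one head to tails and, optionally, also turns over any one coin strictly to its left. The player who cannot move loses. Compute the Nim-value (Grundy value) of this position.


Coins: H T T T T H T H T T
Key fact: a single head at position k behaves exactly like a Nim heap of size k (turning it to T and optionally flipping a coin at j < k corresponds to moving the heap from k to j, or to 0), and heads combine as a disjunctive sum (two heads at the same place would cancel, matching j XOR j = 0). So the Nim-value is the XOR of the 1-indexed positions of the heads.
Face-up positions (1-indexed): [1, 6, 8]
XOR 0 with 1: 0 XOR 1 = 1
XOR 1 with 6: 1 XOR 6 = 7
XOR 7 with 8: 7 XOR 8 = 15
Nim-value = 15

15


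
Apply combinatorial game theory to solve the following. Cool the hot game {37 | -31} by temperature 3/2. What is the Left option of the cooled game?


Original game: {37 | -31} (a switch {a | b} with a > b).
Cooling by t (for t below the temperature (a - b)/2 = 34) taxes each move by t: {a | b} cooled by t is {a - t | b + t}.
Cooling amount: t = 3/2
Cooled Left option: 37 - 3/2 = 71/2
Cooled Right option: -31 + 3/2 = -59/2
Cooled game: {71/2 | -59/2}
Left option = 71/2

71/2


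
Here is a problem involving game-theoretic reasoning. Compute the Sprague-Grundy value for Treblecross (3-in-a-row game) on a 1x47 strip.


Treblecross: place X on empty cells; 3-in-a-row wins.
Playing within two cells of an existing X lets the opponent win at once, so sensible play treats the cells i-2..i+2 around each X as dead. The player left with no safe cell loses, so this is a normal-play take-away game on strips of safe cells.
Placing X at cell i (0-indexed) of a strip of k safe cells leaves independent strips of sizes max(0, i-2) and max(0, k-i-3). Hence G(k) = mex{ G(max(0,i-2)) XOR G(max(0,k-i-3)) : 0 <= i < k }, with G(0) = 0.
G(1): splits (0,0):0^0=0 -> mex({0}) = 1
G(2): splits (0,0):0^0=0 -> mex({0}) = 1
G(3): splits (0,0):0^0=0 -> mex({0}) = 1
G(4): splits (0,1):0^1=1 (0,0):0^0=0 -> mex({0, 1}) = 2
G(5): splits (0,2):0^1=1 (0,1):0^1=1 (0,0):0^0=0 -> mex({0, 1}) = 2
G(6) = mex({1}) = 0
G(7) = mex({0, 1, 2}) = 3
G(8) = mex({0, 1, 2}) = 3
G(9) = mex({0, 2}) = 1
G(10) = mex({0, 2, 3}) = 1
G(11) = mex({0, 3}) = 1
G(12) = mex({1, 3}) = 0
G(13) = mex({0, 1, 2, 3}) = 4
G(14) = mex({0, 1, 2}) = 3
G(15) = mex({0, 1, 2}) = 3
G(16) = mex({0, 1, 2, 4}) = 3
G(17) = mex({0, 1, 3, 4}) = 2
G(18) = mex({0, 1, 3, 4}) = 2
G(19) = mex({0, 1, 3, 5}) = 2
G(20) = mex({0, 1, 2, 3, 5}) = 4
G(21) = mex({0, 1, 2, 3, 5}) = 4
G(22) = mex({1, 2, 6}) = 0
G(23) = mex({0, 1, 2, 3, 4, 6}) = 5
G(24) = mex({0, 1, 2, 3, 4}) = 5
G(25) = mex({0, 1, 3, 4, 7}) = 2
G(26) = mex({0, 1, 3, 4, 5, 7}) = 2
G(27) = mex({0, 1, 3, 5}) = 2
G(28) = mex({0, 1, 2, 5}) = 3
G(29) = mex({0, 1, 2, 4, 5, 6}) = 3
G(30) = mex({1, 2, 4, 6}) = 0
G(31) = mex({0, 1, 2, 3, 4, 6}) = 5
G(32) = mex({1, 2, 3, 4, 7}) = 0
G(33) = mex({0, 3, 7}) = 1
G(34) = mex({0, 2, 3, 5, 7}) = 1
G(35) = mex({0, 2, 3, 5, 6}) = 1
G(36) = mex({0, 1, 2, 5, 6}) = 3
G(37) = mex({0, 1, 2, 4, 5, 6}) = 3
G(38) = mex({0, 1, 2, 4}) = 3
G(39) = mex({0, 1, 2, 3, 4, 7}) = 5
G(40) = mex({0, 1, 2, 3, 4, 5, 7}) = 6
G(41) = mex({0, 1, 2, 3, 5, 7}) = 4
G(42) = mex({0, 1, 2, 3, 5, 6, 7}) = 4
G(43) = mex({0, 2, 3, 5, 6}) = 1
G(44) = mex({1, 2, 3, 4, 5, 6}) = 0
G(45) = mex({0, 1, 2, 3, 4, 6, 7}) = 5
G(46) = mex({0, 1, 2, 3, 4, 7}) = 5
G(47) = mex({0, 1, 2, 3, 4, 5, 7}) = 6
Therefore G(47) = 6.

6


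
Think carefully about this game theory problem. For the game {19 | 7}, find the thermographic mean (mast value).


Game = {19 | 7}, a switch {a | b} with numbers a > b.
Its thermograph has left wall a - t and right wall b + t, which meet at t = (a - b)/2, where both equal (a + b)/2. So the mast (mean value) is at (a + b)/2.
Mean = (19 + (7))/2 = 26/2 = 13

13


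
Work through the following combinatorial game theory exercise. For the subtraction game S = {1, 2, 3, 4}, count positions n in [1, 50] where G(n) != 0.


Subtraction set S = {1, 2, 3, 4}, so G(n) = n mod 5.
G(n) = 0 when n is a multiple of 5.
Multiples of 5 in [1, 50]: 10
N-positions (nonzero Grundy) = 50 - 10 = 40

40


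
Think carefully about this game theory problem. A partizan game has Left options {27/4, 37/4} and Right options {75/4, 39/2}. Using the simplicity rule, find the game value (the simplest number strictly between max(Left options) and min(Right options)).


Left options: {27/4, 37/4}, max = 37/4
Right options: {75/4, 39/2}, min = 75/4
All options are numbers and max(Left) < min(Right), so by the simplicity theorem the value is the simplest (earliest-born) number strictly between 37/4 and 75/4.
Integers 10 through 18 all lie strictly between 37/4 and 75/4.
Among integers, the simplest (lowest birthday = smallest |n|; 0 is born on day 0, +-n on day n) is 10.
No non-integer in the interval can be simpler: if x is a non-integer in the interval, then floor(x) or ceil(x) also lies in the interval (the interval contains an integer), and both are proper prefixes of x's sign expansion, i.e. born earlier. So the game value is 10.
Game value = 10

10


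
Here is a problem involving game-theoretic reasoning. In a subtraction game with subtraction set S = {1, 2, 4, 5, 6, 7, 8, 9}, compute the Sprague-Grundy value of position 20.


The subtraction set is S = {1, 2, 4, 5, 6, 7, 8, 9}.
G(k) = mex{ G(k - s) : s in S, s <= k }. We compute iteratively: G(0) = 0.
G(1) = mex({0}) = 1
G(2) = mex({0, 1}) = 2
G(3) = mex({1, 2}) = 0
G(4) = mex({0, 2}) = 1
G(5) = mex({0, 1}) = 2
G(6) = mex({0, 1, 2}) = 3
G(7) = mex({0, 1, 2, 3}) = 4
G(8) = mex({0, 1, 2, 3, 4}) = 5
G(9) = mex({0, 1, 2, 4, 5}) = 3
G(10) = mex({0, 1, 2, 3, 5}) = 4
G(11) = mex({0, 1, 2, 3, 4}) = 5
G(12) = mex({0, 1, 2, 3, 4, 5}) = 6
G(13) = mex({1, 2, 3, 4, 5, 6}) = 0
G(14) = mex({0, 2, 3, 4, 5, 6}) = 1
G(15) = mex({0, 1, 3, 4, 5}) = 2
G(16) = mex({1, 2, 3, 4, 5, 6}) = 0
G(17) = mex({0, 2, 3, 4, 5, 6}) = 1
G(18) = mex({0, 1, 3, 4, 5, 6}) = 2
G(19) = mex({0, 1, 2, 4, 5, 6}) = 3
G(20) = mex({0, 1, 2, 3, 5, 6}) = 4
Therefore G(20) = 4.

4


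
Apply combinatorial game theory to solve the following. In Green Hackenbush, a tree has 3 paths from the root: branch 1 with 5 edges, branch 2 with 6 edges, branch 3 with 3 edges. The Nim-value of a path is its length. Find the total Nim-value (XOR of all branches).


The tree has 3 branches from the ground vertex.
In Green Hackenbush, the Nim-value of a simple path of length k is k.
Branch 1: length 5, Nim-value = 5
Branch 2: length 6, Nim-value = 6
Branch 3: length 3, Nim-value = 3
Total Nim-value = XOR of all branch values:
0 XOR 5 = 5
5 XOR 6 = 3
3 XOR 3 = 0
Nim-value of the tree = 0

0


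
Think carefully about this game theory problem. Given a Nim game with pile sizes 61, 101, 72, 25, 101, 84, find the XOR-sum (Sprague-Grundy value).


We need the XOR (exclusive or) of all pile sizes.
After XOR-ing pile 1 (size 61): 0 XOR 61 = 61
After XOR-ing pile 2 (size 101): 61 XOR 101 = 88
After XOR-ing pile 3 (size 72): 88 XOR 72 = 16
After XOR-ing pile 4 (size 25): 16 XOR 25 = 9
After XOR-ing pile 5 (size 101): 9 XOR 101 = 108
After XOR-ing pile 6 (size 84): 108 XOR 84 = 56
The Nim-value of this position is 56.

56


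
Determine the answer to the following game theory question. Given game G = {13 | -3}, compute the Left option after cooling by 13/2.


Original game: {13 | -3} (a switch {a | b} with a > b).
Cooling by t (for t below the temperature (a - b)/2 = 8) taxes each move by t: {a | b} cooled by t is {a - t | b + t}.
Cooling amount: t = 13/2
Cooled Left option: 13 - 13/2 = 13/2
Cooled Right option: -3 + 13/2 = 7/2
Cooled game: {13/2 | 7/2}
Left option = 13/2

13/2


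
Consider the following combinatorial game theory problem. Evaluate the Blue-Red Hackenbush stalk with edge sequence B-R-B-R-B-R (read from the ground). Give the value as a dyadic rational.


Edges (from ground): B-R-B-R-B-R
By Berlekamp's sign-expansion rule, a Blue-Red Hackenbush stalk has the value of the surreal number whose sign sequence is the edge sequence with B -> + and R -> -.
Sign sequence: +-+-+-
Trace the sign expansion in the surreal number tree, starting from 0:
Edge 1: B (sign +) -> bounds (0, +inf), value = 1
Edge 2: R (sign -) -> bounds (0, 1), value = 1/2
Edge 3: B (sign +) -> bounds (1/2, 1), value = 3/4
Edge 4: R (sign -) -> bounds (1/2, 3/4), value = 5/8
Edge 5: B (sign +) -> bounds (5/8, 3/4), value = 11/16
Edge 6: R (sign -) -> bounds (5/8, 11/16), value = 21/32
Game value = 21/32

21/32


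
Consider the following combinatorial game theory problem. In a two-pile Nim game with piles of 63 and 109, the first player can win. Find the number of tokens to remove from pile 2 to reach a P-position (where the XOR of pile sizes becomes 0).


Piles: 63 and 109
Current XOR: 63 XOR 109 = 82 (non-zero, so this is an N-position).
To make the XOR zero, we need to find a move that balances the piles.
For pile 2 (size 109): target = 109 XOR 82 = 63
We reduce pile 2 from 109 to 63.
Tokens removed: 109 - 63 = 46
Verification: 63 XOR 63 = 0

46


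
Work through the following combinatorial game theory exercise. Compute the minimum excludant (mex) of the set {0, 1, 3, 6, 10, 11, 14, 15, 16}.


Set = {0, 1, 3, 6, 10, 11, 14, 15, 16}
0 is in the set.
1 is in the set.
2 is NOT in the set. This is the mex.
mex = 2

2


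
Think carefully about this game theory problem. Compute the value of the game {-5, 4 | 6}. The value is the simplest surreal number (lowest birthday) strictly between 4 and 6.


Left options: {-5, 4}, max = 4
Right options: {6}, min = 6
All options are numbers and max(Left) < min(Right), so by the simplicity theorem the value is the simplest (earliest-born) number strictly between 4 and 6.
The only integer strictly between 4 and 6 is 5.
No non-integer in the interval can be simpler: if x is a non-integer in the interval, then floor(x) or ceil(x) also lies in the interval (the interval contains an integer), and both are proper prefixes of x's sign expansion, i.e. born earlier. So the game value is 5.
Game value = 5

5


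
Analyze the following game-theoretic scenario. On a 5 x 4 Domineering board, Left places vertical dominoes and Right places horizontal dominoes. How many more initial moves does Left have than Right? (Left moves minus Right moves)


Board is 5 x 4 (rows x cols).
Left (vertical) placements: (rows-1) * cols = 4 * 4 = 16
Right (horizontal) placements: rows * (cols-1) = 5 * 3 = 15
Advantage = Left - Right = 16 - 15 = 1

1


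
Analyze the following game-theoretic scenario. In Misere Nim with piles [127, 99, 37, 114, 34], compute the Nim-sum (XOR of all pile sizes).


We need the XOR (exclusive or) of all pile sizes.
After XOR-ing pile 1 (size 127): 0 XOR 127 = 127
After XOR-ing pile 2 (size 99): 127 XOR 99 = 28
After XOR-ing pile 3 (size 37): 28 XOR 37 = 57
After XOR-ing pile 4 (size 114): 57 XOR 114 = 75
After XOR-ing pile 5 (size 34): 75 XOR 34 = 105
The Nim-value of this position is 105.

105


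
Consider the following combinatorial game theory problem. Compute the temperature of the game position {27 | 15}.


The game is {27 | 15}, a switch {a | b} with numbers a > b.
Cooling {a | b} by t gives {a - t | b + t}, which stops being hot when a - t = b + t, i.e. at t = (a - b)/2. So the temperature of a switch is (a - b)/2.
Temperature = (Left option - Right option) / 2
= (27 - (15)) / 2
= 12 / 2
= 6

6


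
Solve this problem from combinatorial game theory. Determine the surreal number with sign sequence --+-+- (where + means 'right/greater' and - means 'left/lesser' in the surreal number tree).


Sign expansion: --+-+-
Rule: track bounds (lo, hi), initially (-inf, +inf). On '+', the current value becomes lo and we move to the simplest number in (value, hi): value + 1 if hi = +inf, otherwise the midpoint (value + hi)/2. On '-', the current value becomes hi and we move to value - 1 if lo = -inf, otherwise the midpoint (lo + value)/2.
Start at 0.
Step 1: sign = -, move left. Bounds: (-inf, 0). Value = -1
Step 2: sign = -, move left. Bounds: (-inf, -1). Value = -2
Step 3: sign = +, move right. Bounds: (-2, -1). Value = -3/2
Step 4: sign = -, move left. Bounds: (-2, -3/2). Value = -7/4
Step 5: sign = +, move right. Bounds: (-7/4, -3/2). Value = -13/8
Step 6: sign = -, move left. Bounds: (-7/4, -13/8). Value = -27/16
The surreal number with sign expansion --+-+- is -27/16.

-27/16


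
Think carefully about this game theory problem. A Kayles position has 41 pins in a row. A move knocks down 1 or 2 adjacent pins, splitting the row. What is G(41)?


Kayles: a move removes 1 or 2 adjacent pins from a contiguous row.
Removing pins from a row of k leaves two independent rows (a, b) with a + b = k - 1 (one pin) or a + b = k - 2 (two pins); an end removal gives a = 0.
By Sprague-Grundy, G(k) = mex{ G(a) XOR G(b) } over all these splits. G(0) = 0.
G(1): splits (0,0):0^0=0 -> mex({0}) = 1
G(2): splits (0,1):0^1=1 (0,0):0^0=0 -> mex({0, 1}) = 2
G(3): splits (0,2):0^2=2 (1,1):1^1=0 (0,1):0^1=1 -> mex({0, 1, 2}) = 3
G(4): splits (0,3):0^3=3 (1,2):1^2=3 (0,2):0^2=2 (1,1):1^1=0 -> mex({0, 2, 3}) = 1
G(5): splits (0,4):0^1=1 (1,3):1^3=2 (2,2):2^2=0 (0,3):0^3=3 (1,2):1^2=3 -> mex({0, 1, 2, 3}) = 4
G(6) = mex({0, 1, 2, 4}) = 3
G(7) = mex({0, 1, 3, 4, 5}) = 2
G(8) = mex({0, 2, 3, 5, 6}) = 1
G(9) = mex({0, 1, 2, 3, 6, 7}) = 4
G(10) = mex({0, 1, 3, 4, 5, 7}) = 2
G(11) = mex({0, 1, 2, 3, 4, 5}) = 6
G(12) = mex({0, 1, 2, 3, 5, 6, 7}) = 4
G(13) = mex({0, 2, 3, 4, 6, 7}) = 1
G(14) = mex({0, 1, 4, 5, 6, 7}) = 2
G(15) = mex({0, 1, 2, 3, 4, 5, 6}) = 7
G(16) = mex({0, 2, 3, 5, 6, 7}) = 1
G(17) = mex({0, 1, 2, 3, 5, 6, 7}) = 4
G(18) = mex({0, 1, 2, 4, 5, 6}) = 3
G(19) = mex({0, 1, 3, 4, 5, 7}) = 2
G(20) = mex({0, 2, 3, 4, 5, 6, 7}) = 1
G(21) = mex({0, 1, 2, 3, 5, 6, 7}) = 4
G(22) = mex({0, 1, 2, 3, 4, 5, 7}) = 6
G(23) = mex({0, 1, 2, 3, 4, 5, 6}) = 7
G(24) = mex({0, 1, 2, 3, 5, 6, 7}) = 4
G(25) = mex({0, 2, 3, 4, 6, 7}) = 1
G(26) = mex({0, 1, 3, 4, 5, 6, 7}) = 2
G(27) = mex({0, 1, 2, 3, 4, 5, 6, 7}) = 8
G(28) = mex({0, 1, 2, 3, 4, 6, 7, 8}) = 5
G(29) = mex({0, 1, 2, 3, 5, 6, 7, 8, 9}) = 4
G(30) = mex({0, 1, 2, 3, 4, 5, 6, 9, 10}) = 7
G(31) = mex({0, 1, 3, 4, 5, 7, 10, 11}) = 2
G(32) = mex({0, 2, 3, 4, 5, 6, 7, 9, 11}) = 1
G(33) = mex({0, 1, 2, 3, 4, 5, 6, 7, 9, 12}) = 8
G(34) = mex({0, 1, 2, 3, 4, 5, 7, 8, 11, 12}) = 6
G(35) = mex({0, 1, 2, 3, 4, 5, 6, 8, 9, 10, 11}) = 7
G(36) = mex({0, 1, 2, 3, 5, 6, 7, 9, 10}) = 4
G(37) = mex({0, 2, 3, 4, 6, 7, 9, 10, 11, 12}) = 1
G(38) = mex({0, 1, 3, 4, 5, 6, 7, 9, 10, 11, 12}) = 2
G(39) = mex({0, 1, 2, 4, 5, 6, 7, 9, 10, 12, 14}) = 3
G(40) = mex({0, 2, 3, 4, 6, 7, 11, 12, 14}) = 1
G(41) = mex({0, 1, 2, 3, 5, 6, 7, 9, 10, 11, 12}) = 4
Therefore G(41) = 4.

4
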